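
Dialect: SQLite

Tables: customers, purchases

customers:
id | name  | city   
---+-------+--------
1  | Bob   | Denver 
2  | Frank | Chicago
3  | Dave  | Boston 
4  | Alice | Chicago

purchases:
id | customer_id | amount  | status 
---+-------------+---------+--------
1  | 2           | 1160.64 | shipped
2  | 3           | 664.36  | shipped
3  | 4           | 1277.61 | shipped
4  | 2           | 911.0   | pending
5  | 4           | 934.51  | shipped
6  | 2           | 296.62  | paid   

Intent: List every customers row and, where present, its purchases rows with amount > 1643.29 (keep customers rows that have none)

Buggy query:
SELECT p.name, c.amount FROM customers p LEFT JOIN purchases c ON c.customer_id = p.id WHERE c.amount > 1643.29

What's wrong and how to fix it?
Bug: A WHERE condition on the right-hand table after LEFT JOIN drops unmatched parents

Fix: Move the right-table condition into the ON clause so unmatched parents are kept

Corrected query:
SELECT p.name, c.amount FROM customers p LEFT JOIN purchases c ON c.customer_id = p.id AND c.amount > 1643.29

Result:
name  | amount
------+-------
Bob   | NULL  
Frank | NULL  
Dave  | NULL  
Alice | NULL  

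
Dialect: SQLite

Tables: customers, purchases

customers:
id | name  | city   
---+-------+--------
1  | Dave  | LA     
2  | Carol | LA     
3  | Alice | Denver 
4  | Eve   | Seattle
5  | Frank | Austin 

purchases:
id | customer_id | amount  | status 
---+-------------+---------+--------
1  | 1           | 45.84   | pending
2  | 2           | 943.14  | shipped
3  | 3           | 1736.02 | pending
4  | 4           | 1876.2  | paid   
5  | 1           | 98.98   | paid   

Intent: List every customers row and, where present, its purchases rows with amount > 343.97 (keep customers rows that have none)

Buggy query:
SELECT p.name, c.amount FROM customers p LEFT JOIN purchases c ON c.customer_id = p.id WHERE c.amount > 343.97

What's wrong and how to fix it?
Bug: Filtering c.amount in WHERE discards the NULL rows produced by LEFT JOIN, turning it into an inner join

Fix: Move the right-table condition into the ON clause so unmatched parents are kept

Corrected query:
SELECT p.name, c.amount FROM customers p LEFT JOIN purchases c ON c.customer_id = p.id AND c.amount > 343.97

Result:
name  | amount 
------+--------
Dave  | NULL   
Carol | 943.14 
Alice | 1736.02
Eve   | 1876.2 
Frank | NULL   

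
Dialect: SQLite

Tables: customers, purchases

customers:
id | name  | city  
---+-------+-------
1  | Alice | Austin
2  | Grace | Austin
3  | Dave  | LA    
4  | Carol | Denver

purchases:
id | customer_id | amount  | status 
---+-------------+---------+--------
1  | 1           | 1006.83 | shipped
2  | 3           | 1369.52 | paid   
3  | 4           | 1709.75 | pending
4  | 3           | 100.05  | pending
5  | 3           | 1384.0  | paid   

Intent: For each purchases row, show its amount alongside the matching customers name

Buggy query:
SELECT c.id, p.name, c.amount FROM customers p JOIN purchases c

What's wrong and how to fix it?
Bug: Missing join condition: each purchases row is matched to all customers rows instead of just its own

Fix: Add ON c.customer_id = p.id to the JOIN

Corrected query:
SELECT c.id, p.name, c.amount FROM customers p JOIN purchases c ON c.customer_id = p.id

Result:
id | name  | amount 
---+-------+--------
1  | Alice | 1006.83
2  | Dave  | 1369.52
3  | Carol | 1709.75
4  | Dave  | 100.05 
5  | Dave  | 1384   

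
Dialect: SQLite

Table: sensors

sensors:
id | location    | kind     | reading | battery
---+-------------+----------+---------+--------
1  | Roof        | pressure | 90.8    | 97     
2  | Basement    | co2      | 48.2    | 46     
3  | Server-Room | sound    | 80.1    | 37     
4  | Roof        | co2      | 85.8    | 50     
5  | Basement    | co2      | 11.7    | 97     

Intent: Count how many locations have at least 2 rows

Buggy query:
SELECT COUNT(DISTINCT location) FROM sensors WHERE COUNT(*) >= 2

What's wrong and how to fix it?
Bug: COUNT(*) cannot appear in WHERE; the per-group count doesn't exist yet

Fix: Use a subquery that GROUPs and filters with HAVING, then count its rows

Corrected query:
SELECT COUNT(*) FROM (SELECT location FROM sensors GROUP BY location HAVING COUNT(*) >= 2)

Result:
COUNT(*)
--------
2       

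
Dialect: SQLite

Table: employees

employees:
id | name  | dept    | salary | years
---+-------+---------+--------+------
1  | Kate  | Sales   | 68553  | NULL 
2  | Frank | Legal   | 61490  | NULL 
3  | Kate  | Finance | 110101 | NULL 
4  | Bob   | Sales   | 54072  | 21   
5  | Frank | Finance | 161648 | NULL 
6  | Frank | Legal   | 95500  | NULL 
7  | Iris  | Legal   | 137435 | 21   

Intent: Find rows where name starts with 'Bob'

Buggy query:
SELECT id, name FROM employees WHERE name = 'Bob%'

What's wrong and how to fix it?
Bug: Wildcards only work with LIKE; '=' treats '%' as a literal character

Fix: Use LIKE for wildcard pattern matching

Corrected query:
SELECT id, name FROM employees WHERE name LIKE 'Bob%'

Result:
id | name
---+-----
4  | Bob 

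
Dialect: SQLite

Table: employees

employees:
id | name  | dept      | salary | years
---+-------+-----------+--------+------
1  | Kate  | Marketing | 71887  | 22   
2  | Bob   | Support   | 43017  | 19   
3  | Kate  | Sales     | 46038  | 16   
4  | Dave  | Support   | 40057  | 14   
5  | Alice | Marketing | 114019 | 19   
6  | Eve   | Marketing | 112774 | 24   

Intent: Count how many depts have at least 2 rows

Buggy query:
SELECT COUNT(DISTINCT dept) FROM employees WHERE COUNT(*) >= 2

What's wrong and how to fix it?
Bug: WHERE filters individual rows, not groups, so a group-level COUNT is invalid there

Fix: Use a subquery that GROUPs and filters with HAVING, then count its rows

Corrected query:
SELECT COUNT(*) FROM (SELECT dept FROM employees GROUP BY dept HAVING COUNT(*) >= 2)

Result:
COUNT(*)
--------
2       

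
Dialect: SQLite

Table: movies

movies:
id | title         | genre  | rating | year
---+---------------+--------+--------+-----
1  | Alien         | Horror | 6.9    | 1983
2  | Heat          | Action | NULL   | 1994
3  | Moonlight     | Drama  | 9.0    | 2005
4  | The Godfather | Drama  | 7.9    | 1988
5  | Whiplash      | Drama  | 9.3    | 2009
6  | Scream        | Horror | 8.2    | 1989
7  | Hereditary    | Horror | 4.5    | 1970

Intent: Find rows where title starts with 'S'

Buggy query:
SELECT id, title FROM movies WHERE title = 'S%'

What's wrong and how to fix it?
Bug: Wildcards only work with LIKE; '=' treats '%' as a literal character

Fix: Use LIKE for wildcard pattern matching

Corrected query:
SELECT id, title FROM movies WHERE title LIKE 'S%'

Result:
id | title 
---+-------
6  | Scream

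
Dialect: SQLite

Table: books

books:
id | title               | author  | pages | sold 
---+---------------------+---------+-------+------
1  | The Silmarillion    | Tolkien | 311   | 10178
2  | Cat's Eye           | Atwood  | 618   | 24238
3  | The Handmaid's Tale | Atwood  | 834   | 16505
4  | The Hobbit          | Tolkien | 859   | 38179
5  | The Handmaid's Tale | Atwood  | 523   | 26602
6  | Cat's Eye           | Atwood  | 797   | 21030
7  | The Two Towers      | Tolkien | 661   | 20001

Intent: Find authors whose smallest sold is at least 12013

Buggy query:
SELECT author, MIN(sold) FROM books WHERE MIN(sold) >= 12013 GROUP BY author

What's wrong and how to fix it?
Bug: Aggregates like MIN are computed per group after WHERE runs

Fix: Use HAVING for the per-group MIN condition

Corrected query:
SELECT author, MIN(sold) FROM books GROUP BY author HAVING MIN(sold) >= 12013

Result:
author | MIN(sold)
-------+----------
Atwood | 16505    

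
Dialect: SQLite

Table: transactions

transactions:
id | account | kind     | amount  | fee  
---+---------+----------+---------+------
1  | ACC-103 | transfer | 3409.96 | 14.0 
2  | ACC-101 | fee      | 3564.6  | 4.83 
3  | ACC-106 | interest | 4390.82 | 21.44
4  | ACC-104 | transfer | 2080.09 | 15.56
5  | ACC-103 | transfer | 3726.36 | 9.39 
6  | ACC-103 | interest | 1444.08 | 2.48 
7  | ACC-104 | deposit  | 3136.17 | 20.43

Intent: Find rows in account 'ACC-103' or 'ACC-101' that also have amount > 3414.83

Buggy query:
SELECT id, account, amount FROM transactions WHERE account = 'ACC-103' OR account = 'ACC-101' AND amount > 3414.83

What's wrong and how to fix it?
Bug: Without parentheses, AND is evaluated before OR, so the amount filter only applies to the 'ACC-101' branch

Fix: Group the OR with parentheses (or use IN), then AND the threshold

Corrected query:
SELECT id, account, amount FROM transactions WHERE (account = 'ACC-103' OR account = 'ACC-101') AND amount > 3414.83

Result:
id | account | amount 
---+---------+--------
2  | ACC-101 | 3564.6 
5  | ACC-103 | 3726.36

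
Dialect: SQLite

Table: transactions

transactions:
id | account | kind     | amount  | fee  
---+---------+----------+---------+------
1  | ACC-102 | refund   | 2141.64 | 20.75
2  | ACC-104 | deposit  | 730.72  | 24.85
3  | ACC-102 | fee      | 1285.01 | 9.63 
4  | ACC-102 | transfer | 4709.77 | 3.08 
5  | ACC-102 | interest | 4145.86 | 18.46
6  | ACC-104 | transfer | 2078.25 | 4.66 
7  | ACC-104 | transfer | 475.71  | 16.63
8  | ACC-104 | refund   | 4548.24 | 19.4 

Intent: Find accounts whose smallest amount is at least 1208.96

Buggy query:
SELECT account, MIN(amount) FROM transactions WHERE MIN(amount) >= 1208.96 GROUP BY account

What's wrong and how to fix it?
Bug: Aggregates like MIN are computed per group after WHERE runs

Fix: Replace WHERE with HAVING after the GROUP BY

Corrected query:
SELECT account, MIN(amount) FROM transactions GROUP BY account HAVING MIN(amount) >= 1208.96

Result:
account | MIN(amount)
--------+------------
ACC-102 | 1285.01    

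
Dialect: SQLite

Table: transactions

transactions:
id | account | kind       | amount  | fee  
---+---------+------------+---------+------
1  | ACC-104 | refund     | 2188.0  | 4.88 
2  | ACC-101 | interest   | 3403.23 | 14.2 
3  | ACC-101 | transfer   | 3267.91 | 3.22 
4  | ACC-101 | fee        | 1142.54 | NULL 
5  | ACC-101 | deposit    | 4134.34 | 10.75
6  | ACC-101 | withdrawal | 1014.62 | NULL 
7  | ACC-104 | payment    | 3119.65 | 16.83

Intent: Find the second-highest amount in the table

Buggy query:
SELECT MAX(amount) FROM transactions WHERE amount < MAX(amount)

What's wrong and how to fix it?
Bug: MAX(amount) on the right of the comparison is an aggregate-in-WHERE error

Fix: Compute the overall MAX in a subquery, then take MAX of rows below it

Corrected query:
SELECT MAX(amount) FROM transactions WHERE amount < (SELECT MAX(amount) FROM transactions)

Result:
MAX(amount)
-----------
3403.23    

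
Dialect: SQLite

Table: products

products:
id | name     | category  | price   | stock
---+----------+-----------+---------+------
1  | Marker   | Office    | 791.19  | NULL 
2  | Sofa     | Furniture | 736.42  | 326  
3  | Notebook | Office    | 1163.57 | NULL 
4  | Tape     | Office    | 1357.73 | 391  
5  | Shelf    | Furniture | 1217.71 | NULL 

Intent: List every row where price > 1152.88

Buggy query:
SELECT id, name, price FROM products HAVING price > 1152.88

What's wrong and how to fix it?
Bug: HAVING filters the output of aggregation, but this query has no GROUP BY and no aggregate functions, so SQLite rejects it (HAVING clause on a non-aggregate query); the condition here is per row

Fix: Use WHERE for row-level filtering

Corrected query:
SELECT id, name, price FROM products WHERE price > 1152.88

Result:
id | name     | price  
---+----------+--------
3  | Notebook | 1163.57
4  | Tape     | 1357.73
5  | Shelf    | 1217.71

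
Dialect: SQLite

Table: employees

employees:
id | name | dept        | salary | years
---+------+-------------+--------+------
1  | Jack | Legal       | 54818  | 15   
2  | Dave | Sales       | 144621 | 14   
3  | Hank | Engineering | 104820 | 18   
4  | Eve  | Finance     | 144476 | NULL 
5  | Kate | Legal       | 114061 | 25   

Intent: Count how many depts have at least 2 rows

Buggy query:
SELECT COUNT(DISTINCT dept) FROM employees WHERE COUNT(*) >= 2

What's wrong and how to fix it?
Bug: WHERE filters individual rows, not groups, so a group-level COUNT is invalid there

Fix: Group first with HAVING COUNT(*) >= 2, then COUNT the resulting groups

Corrected query:
SELECT COUNT(*) FROM (SELECT dept FROM employees GROUP BY dept HAVING COUNT(*) >= 2)

Result:
COUNT(*)
--------
1       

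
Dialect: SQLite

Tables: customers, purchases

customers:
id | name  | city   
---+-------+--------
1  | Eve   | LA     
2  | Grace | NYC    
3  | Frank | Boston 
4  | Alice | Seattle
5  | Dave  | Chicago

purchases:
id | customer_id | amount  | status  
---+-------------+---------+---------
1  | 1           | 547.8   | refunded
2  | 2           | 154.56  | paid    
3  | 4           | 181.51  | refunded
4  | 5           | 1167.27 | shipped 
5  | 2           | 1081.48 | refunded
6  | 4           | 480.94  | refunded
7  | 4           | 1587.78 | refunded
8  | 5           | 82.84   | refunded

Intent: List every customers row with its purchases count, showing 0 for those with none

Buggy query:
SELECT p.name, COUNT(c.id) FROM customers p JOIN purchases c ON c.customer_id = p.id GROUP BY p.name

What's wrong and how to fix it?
Bug: INNER JOIN drops customers rows that have no matching purchases rows

Fix: Use LEFT JOIN so parents without children still appear (COUNT(c.id) gives 0)

Corrected query:
SELECT p.name, COUNT(c.id) FROM customers p LEFT JOIN purchases c ON c.customer_id = p.id GROUP BY p.name

Result:
name  | COUNT(c.id)
------+------------
Alice | 3          
Dave  | 2          
Eve   | 1          
Frank | 0          
Grace | 2          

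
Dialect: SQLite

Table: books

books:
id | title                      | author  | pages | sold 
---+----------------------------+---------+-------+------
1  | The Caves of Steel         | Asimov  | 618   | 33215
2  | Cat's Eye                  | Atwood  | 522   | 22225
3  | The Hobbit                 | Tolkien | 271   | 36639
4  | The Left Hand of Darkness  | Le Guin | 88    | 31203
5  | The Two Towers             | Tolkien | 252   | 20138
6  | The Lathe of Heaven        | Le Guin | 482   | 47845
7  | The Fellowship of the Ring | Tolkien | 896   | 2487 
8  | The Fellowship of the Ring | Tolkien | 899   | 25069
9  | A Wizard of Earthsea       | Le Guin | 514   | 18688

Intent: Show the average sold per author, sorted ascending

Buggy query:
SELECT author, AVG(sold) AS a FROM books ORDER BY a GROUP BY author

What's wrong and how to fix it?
Bug: GROUP BY must precede ORDER BY

Fix: Reorder: SELECT … FROM … GROUP BY … ORDER BY …

Corrected query:
SELECT author, AVG(sold) AS a FROM books GROUP BY author ORDER BY a

Result:
author  | a           
--------+-------------
Tolkien | 21083.25    
Atwood  | 22225       
Le Guin | 32578.666667
Asimov  | 33215       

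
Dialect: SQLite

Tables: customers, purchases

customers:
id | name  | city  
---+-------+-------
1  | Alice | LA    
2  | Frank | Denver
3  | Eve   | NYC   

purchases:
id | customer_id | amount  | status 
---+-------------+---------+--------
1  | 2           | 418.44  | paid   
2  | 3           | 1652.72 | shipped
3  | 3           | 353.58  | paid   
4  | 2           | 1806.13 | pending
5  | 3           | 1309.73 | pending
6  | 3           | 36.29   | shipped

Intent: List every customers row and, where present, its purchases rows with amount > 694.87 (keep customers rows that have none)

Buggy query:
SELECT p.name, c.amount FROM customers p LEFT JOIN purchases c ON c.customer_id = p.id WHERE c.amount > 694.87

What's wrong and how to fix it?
Bug: Filtering c.amount in WHERE discards the NULL rows produced by LEFT JOIN, turning it into an inner join

Fix: Put 'c.amount > 694.87' in the JOIN's ON clause instead of WHERE

Corrected query:
SELECT p.name, c.amount FROM customers p LEFT JOIN purchases c ON c.customer_id = p.id AND c.amount > 694.87

Result:
name  | amount 
------+--------
Alice | NULL   
Frank | 1806.13
Eve   | 1309.73
Eve   | 1652.72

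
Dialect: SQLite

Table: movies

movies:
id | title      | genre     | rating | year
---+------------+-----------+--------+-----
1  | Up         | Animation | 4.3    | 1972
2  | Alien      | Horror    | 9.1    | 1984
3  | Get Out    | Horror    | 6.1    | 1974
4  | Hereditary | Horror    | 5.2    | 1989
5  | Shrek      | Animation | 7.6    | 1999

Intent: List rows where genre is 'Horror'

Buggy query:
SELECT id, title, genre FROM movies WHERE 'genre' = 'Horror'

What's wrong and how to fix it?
Bug: Single quotes denote string literals in SQL; the column name is being compared as a constant string

Fix: Reference the column as genre without single quotes

Corrected query:
SELECT id, title, genre FROM movies WHERE genre = 'Horror'

Result:
id | title      | genre 
---+------------+-------
2  | Alien      | Horror
3  | Get Out    | Horror
4  | Hereditary | Horror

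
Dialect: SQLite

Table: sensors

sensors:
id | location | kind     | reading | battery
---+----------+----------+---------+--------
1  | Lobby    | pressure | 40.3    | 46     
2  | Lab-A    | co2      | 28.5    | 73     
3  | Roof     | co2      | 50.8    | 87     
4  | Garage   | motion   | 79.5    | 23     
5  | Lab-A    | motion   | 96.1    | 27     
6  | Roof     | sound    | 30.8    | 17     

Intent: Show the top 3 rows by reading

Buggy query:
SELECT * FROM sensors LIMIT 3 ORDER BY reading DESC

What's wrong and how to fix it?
Bug: ORDER BY cannot follow LIMIT; LIMIT is the final clause

Fix: Swap the clauses: ORDER BY first, then LIMIT

Corrected query:
SELECT * FROM sensors ORDER BY reading DESC LIMIT 3

Result:
id | location | kind   | reading | battery
---+----------+--------+---------+--------
5  | Lab-A    | motion | 96.1    | 27     
4  | Garage   | motion | 79.5    | 23     
3  | Roof     | co2    | 50.8    | 87     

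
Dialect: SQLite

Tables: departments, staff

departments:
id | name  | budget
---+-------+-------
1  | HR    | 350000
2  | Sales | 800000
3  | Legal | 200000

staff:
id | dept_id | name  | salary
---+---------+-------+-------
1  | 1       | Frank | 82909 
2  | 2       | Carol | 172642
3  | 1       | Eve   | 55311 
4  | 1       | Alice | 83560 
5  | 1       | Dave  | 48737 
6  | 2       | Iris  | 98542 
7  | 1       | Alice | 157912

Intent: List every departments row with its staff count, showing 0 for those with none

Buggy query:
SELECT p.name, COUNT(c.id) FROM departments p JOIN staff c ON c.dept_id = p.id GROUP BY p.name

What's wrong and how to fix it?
Bug: An inner join excludes parents with zero children

Fix: Switch to LEFT JOIN to retain unmatched parent rows

Corrected query:
SELECT p.name, COUNT(c.id) FROM departments p LEFT JOIN staff c ON c.dept_id = p.id GROUP BY p.name

Result:
name  | COUNT(c.id)
------+------------
HR    | 5          
Legal | 0          
Sales | 2          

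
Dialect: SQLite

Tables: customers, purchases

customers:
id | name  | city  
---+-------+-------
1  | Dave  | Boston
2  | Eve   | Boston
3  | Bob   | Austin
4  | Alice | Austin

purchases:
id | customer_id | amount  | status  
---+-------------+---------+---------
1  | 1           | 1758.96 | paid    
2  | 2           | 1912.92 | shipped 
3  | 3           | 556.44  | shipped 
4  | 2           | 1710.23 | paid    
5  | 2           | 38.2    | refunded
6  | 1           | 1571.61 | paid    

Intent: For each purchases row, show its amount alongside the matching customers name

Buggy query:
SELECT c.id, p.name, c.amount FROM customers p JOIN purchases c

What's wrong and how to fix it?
Bug: JOIN with no ON clause produces a cartesian product; every purchases row pairs with every customers row

Fix: Specify the join condition linking the foreign key to the parent id

Corrected query:
SELECT c.id, p.name, c.amount FROM customers p JOIN purchases c ON c.customer_id = p.id

Result:
id | name | amount 
---+------+--------
1  | Dave | 1758.96
2  | Eve  | 1912.92
3  | Bob  | 556.44 
4  | Eve  | 1710.23
5  | Eve  | 38.2   
6  | Dave | 1571.61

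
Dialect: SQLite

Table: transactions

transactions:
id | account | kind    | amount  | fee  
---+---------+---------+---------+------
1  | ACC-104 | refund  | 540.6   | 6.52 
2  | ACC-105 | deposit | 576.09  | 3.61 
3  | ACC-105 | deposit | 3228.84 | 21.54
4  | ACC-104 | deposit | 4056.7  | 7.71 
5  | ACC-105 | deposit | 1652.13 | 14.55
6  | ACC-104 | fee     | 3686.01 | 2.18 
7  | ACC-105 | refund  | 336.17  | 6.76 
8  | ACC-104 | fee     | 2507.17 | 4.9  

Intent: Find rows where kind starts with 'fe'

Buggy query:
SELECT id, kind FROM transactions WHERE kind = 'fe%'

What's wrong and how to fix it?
Bug: Wildcards only work with LIKE; '=' treats '%' as a literal character

Fix: Replace '=' with LIKE so 'fe%' is treated as a pattern

Corrected query:
SELECT id, kind FROM transactions WHERE kind LIKE 'fe%'

Result:
id | kind
---+-----
6  | fee 
8  | fee 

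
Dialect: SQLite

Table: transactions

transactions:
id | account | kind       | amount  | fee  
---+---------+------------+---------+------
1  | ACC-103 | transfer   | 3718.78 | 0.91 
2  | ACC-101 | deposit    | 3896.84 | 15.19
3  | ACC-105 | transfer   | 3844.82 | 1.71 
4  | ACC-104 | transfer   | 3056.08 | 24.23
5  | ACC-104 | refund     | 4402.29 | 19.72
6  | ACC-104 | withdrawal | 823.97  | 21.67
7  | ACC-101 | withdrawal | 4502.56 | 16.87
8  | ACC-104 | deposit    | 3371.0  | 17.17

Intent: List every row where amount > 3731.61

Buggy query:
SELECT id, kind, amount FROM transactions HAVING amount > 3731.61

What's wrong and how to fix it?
Bug: HAVING filters the output of aggregation, but this query has no GROUP BY and no aggregate functions, so SQLite rejects it (HAVING clause on a non-aggregate query); the condition here is per row

Fix: Replace HAVING with WHERE since the condition applies to individual rows

Corrected query:
SELECT id, kind, amount FROM transactions WHERE amount > 3731.61

Result:
id | kind       | amount 
---+------------+--------
2  | deposit    | 3896.84
3  | transfer   | 3844.82
5  | refund     | 4402.29
7  | withdrawal | 4502.56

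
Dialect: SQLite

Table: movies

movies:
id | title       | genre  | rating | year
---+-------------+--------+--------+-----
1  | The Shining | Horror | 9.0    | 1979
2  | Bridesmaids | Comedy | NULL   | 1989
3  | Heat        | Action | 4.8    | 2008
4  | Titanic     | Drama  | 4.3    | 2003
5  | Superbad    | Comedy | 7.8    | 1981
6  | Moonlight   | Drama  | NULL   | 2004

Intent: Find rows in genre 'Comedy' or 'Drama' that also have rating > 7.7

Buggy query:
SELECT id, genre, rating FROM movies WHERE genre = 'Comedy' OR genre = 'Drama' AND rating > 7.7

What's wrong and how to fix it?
Bug: Without parentheses, AND is evaluated before OR, so the rating filter only applies to the 'Drama' branch

Fix: Group the OR with parentheses (or use IN), then AND the threshold

Corrected query:
SELECT id, genre, rating FROM movies WHERE (genre = 'Comedy' OR genre = 'Drama') AND rating > 7.7

Result:
id | genre  | rating
---+--------+-------
5  | Comedy | 7.8   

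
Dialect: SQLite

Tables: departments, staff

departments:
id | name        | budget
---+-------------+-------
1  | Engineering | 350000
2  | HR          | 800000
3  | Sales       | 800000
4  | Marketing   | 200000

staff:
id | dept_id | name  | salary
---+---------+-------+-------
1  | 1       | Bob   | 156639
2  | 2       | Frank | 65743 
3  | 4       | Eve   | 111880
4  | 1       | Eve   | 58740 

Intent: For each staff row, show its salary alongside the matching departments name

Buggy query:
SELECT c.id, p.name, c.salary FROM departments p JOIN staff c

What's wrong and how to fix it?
Bug: JOIN with no ON clause produces a cartesian product; every staff row pairs with every departments row

Fix: Add ON c.dept_id = p.id to the JOIN

Corrected query:
SELECT c.id, p.name, c.salary FROM departments p JOIN staff c ON c.dept_id = p.id

Result:
id | name        | salary
---+-------------+-------
1  | Engineering | 156639
2  | HR          | 65743 
3  | Marketing   | 111880
4  | Engineering | 58740 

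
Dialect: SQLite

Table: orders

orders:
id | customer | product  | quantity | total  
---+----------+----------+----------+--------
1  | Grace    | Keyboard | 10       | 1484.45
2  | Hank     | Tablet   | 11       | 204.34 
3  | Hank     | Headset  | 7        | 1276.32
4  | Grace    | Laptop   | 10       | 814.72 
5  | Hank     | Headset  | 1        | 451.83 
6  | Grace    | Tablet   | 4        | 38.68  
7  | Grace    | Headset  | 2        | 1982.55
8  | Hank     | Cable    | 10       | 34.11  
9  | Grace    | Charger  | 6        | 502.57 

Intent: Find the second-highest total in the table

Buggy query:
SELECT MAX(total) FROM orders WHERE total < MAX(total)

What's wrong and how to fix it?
Bug: The inner MAX is an aggregate inside WHERE, which is not allowed

Fix: Compute the overall MAX in a subquery, then take MAX of rows below it

Corrected query:
SELECT MAX(total) FROM orders WHERE total < (SELECT MAX(total) FROM orders)

Result:
MAX(total)
----------
1484.45   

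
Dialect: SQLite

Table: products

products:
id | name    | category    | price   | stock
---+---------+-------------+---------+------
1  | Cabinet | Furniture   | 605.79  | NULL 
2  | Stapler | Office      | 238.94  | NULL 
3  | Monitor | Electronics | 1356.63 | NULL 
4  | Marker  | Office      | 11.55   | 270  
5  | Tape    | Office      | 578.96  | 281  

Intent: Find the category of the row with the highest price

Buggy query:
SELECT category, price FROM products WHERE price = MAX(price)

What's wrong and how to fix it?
Bug: MAX(price) is an aggregate and cannot be used directly in WHERE

Fix: Use a subquery: WHERE price = (SELECT MAX(price) FROM products)

Corrected query:
SELECT category, price FROM products WHERE price = (SELECT MAX(price) FROM products)

Result:
category    | price  
------------+--------
Electronics | 1356.63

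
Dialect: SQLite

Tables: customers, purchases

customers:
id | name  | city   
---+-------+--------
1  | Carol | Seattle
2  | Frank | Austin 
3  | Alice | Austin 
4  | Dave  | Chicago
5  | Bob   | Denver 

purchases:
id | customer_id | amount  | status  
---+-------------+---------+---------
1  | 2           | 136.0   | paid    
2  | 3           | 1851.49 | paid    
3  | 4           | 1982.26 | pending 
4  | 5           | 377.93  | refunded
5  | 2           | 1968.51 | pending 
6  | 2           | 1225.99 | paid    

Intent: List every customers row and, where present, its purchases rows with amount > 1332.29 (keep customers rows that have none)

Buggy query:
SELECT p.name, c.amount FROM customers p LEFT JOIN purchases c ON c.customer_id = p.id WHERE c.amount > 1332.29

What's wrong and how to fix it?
Bug: A WHERE condition on the right-hand table after LEFT JOIN drops unmatched parents

Fix: Move the right-table condition into the ON clause so unmatched parents are kept

Corrected query:
SELECT p.name, c.amount FROM customers p LEFT JOIN purchases c ON c.customer_id = p.id AND c.amount > 1332.29

Result:
name  | amount 
------+--------
Carol | NULL   
Frank | 1968.51
Alice | 1851.49
Dave  | 1982.26
Bob   | NULL   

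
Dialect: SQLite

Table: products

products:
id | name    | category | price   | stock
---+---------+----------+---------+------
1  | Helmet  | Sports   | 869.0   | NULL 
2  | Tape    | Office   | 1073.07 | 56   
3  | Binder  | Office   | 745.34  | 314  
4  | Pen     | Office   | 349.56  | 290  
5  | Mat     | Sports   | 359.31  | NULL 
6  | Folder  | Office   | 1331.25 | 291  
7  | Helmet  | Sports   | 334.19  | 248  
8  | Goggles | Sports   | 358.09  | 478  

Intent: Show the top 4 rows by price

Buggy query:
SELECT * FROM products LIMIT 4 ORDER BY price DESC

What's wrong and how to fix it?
Bug: LIMIT must come after ORDER BY

Fix: Sort with ORDER BY, then apply LIMIT

Corrected query:
SELECT * FROM products ORDER BY price DESC LIMIT 4

Result:
id | name   | category | price   | stock
---+--------+----------+---------+------
6  | Folder | Office   | 1331.25 | 291  
2  | Tape   | Office   | 1073.07 | 56   
1  | Helmet | Sports   | 869     | NULL 
3  | Binder | Office   | 745.34  | 314  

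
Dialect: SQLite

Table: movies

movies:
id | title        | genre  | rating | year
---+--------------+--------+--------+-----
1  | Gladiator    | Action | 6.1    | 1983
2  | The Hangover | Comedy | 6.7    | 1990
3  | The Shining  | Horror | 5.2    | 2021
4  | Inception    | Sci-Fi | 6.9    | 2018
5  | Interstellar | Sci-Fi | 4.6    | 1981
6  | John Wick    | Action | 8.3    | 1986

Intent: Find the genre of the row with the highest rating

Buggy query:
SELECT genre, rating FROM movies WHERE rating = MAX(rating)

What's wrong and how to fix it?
Bug: WHERE is evaluated per row; an aggregate over the whole table isn't defined there

Fix: Wrap MAX in a scalar subquery so WHERE compares against a single value

Corrected query:
SELECT genre, rating FROM movies WHERE rating = (SELECT MAX(rating) FROM movies)

Result:
genre  | rating
-------+-------
Action | 8.3   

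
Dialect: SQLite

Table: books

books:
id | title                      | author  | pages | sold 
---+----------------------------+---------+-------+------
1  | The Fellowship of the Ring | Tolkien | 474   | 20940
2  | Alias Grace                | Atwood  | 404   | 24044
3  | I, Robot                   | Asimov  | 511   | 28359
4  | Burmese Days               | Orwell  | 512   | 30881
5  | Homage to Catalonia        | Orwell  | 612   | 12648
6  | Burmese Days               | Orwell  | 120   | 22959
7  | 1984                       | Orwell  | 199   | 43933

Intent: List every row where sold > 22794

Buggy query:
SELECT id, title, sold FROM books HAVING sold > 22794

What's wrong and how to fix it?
Bug: HAVING filters the output of aggregation, but this query has no GROUP BY and no aggregate functions, so SQLite rejects it (HAVING clause on a non-aggregate query); the condition here is per row

Fix: Use WHERE for row-level filtering

Corrected query:
SELECT id, title, sold FROM books WHERE sold > 22794

Result:
id | title        | sold 
---+--------------+------
2  | Alias Grace  | 24044
3  | I, Robot     | 28359
4  | Burmese Days | 30881
6  | Burmese Days | 22959
7  | 1984         | 43933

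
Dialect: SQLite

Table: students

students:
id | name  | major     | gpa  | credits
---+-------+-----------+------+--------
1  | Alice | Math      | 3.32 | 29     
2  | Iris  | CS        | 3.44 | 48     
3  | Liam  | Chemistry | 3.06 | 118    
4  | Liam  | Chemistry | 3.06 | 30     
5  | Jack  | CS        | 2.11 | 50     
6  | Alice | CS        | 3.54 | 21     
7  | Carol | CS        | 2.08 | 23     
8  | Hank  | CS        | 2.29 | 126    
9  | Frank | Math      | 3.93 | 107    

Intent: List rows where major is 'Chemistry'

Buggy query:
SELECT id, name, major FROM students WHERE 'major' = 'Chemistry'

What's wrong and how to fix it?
Bug: 'major' in single quotes is a string literal, not the column; the comparison is literal-vs-literal and never true

Fix: Remove the quotes around the column name (or use double quotes for an identifier)

Corrected query:
SELECT id, name, major FROM students WHERE major = 'Chemistry'

Result:
id | name | major    
---+------+----------
3  | Liam | Chemistry
4  | Liam | Chemistry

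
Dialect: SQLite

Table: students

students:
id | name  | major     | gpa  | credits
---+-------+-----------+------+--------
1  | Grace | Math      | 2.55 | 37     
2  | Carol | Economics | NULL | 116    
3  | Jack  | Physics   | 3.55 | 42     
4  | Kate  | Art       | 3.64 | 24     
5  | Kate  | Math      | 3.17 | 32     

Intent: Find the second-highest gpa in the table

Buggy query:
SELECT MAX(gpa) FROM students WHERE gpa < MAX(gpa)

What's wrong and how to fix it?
Bug: The inner MAX is an aggregate inside WHERE, which is not allowed

Fix: Put the inner MAX in a scalar subquery

Corrected query:
SELECT MAX(gpa) FROM students WHERE gpa < (SELECT MAX(gpa) FROM students)

Result:
MAX(gpa)
--------
3.55    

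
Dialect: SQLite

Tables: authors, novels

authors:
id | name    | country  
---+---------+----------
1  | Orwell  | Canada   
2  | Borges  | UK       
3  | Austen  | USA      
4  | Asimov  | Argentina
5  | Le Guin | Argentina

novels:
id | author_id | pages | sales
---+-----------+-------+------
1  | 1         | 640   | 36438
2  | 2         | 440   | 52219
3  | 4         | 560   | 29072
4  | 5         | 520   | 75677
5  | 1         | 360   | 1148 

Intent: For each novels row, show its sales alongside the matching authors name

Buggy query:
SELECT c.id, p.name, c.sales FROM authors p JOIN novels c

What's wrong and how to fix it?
Bug: JOIN with no ON clause produces a cartesian product; every novels row pairs with every authors row

Fix: Add ON c.author_id = p.id to the JOIN

Corrected query:
SELECT c.id, p.name, c.sales FROM authors p JOIN novels c ON c.author_id = p.id

Result:
id | name    | sales
---+---------+------
1  | Orwell  | 36438
2  | Borges  | 52219
3  | Asimov  | 29072
4  | Le Guin | 75677
5  | Orwell  | 1148 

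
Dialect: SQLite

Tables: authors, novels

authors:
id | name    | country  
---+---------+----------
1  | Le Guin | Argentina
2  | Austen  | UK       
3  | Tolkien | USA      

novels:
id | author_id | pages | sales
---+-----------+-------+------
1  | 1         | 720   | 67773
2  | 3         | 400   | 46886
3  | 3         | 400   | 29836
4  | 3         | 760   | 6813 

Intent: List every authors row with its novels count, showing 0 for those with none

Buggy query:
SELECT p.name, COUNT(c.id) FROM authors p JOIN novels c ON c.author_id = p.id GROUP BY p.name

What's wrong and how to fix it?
Bug: INNER JOIN drops authors rows that have no matching novels rows

Fix: Use LEFT JOIN so parents without children still appear (COUNT(c.id) gives 0)

Corrected query:
SELECT p.name, COUNT(c.id) FROM authors p LEFT JOIN novels c ON c.author_id = p.id GROUP BY p.name

Result:
name    | COUNT(c.id)
--------+------------
Austen  | 0          
Le Guin | 1          
Tolkien | 3          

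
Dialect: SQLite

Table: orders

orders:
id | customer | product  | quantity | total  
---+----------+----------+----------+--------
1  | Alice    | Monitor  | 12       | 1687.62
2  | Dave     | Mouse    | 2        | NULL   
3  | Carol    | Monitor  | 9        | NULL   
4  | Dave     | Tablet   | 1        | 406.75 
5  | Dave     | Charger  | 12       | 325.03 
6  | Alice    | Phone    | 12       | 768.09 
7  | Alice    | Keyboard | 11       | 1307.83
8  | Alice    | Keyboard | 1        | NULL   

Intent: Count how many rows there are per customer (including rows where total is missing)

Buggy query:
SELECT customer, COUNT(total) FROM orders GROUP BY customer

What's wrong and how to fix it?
Bug: COUNT(total) skips NULLs, so groups with missing total are undercounted

Fix: Replace COUNT(total) with COUNT(*)

Corrected query:
SELECT customer, COUNT(*) FROM orders GROUP BY customer

Result:
customer | COUNT(*)
---------+---------
Alice    | 4       
Carol    | 1       
Dave     | 3       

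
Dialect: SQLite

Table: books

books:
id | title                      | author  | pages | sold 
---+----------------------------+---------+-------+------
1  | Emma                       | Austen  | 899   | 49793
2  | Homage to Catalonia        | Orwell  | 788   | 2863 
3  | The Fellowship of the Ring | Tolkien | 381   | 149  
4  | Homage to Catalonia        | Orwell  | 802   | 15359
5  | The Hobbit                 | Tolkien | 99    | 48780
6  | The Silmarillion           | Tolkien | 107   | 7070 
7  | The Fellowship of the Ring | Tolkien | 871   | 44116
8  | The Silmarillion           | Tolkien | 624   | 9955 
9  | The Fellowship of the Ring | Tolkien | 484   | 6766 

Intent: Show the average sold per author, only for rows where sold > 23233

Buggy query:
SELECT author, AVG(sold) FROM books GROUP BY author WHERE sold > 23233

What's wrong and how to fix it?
Bug: WHERE cannot follow GROUP BY

Fix: Place WHERE between FROM and GROUP BY

Corrected query:
SELECT author, AVG(sold) FROM books WHERE sold > 23233 GROUP BY author

Result:
author  | AVG(sold)
--------+----------
Austen  | 49793    
Tolkien | 46448    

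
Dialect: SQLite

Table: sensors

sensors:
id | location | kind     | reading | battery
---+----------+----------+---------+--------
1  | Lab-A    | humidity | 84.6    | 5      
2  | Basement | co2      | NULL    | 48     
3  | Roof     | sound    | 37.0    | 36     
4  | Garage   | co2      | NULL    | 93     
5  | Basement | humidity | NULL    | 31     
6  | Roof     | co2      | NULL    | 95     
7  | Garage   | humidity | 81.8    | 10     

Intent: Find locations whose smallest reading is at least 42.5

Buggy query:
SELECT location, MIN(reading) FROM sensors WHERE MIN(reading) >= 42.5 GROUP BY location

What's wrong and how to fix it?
Bug: Aggregates like MIN are computed per group after WHERE runs

Fix: Replace WHERE with HAVING after the GROUP BY

Corrected query:
SELECT location, MIN(reading) FROM sensors GROUP BY location HAVING MIN(reading) >= 42.5

Result:
location | MIN(reading)
---------+-------------
Garage   | 81.8        
Lab-A    | 84.6        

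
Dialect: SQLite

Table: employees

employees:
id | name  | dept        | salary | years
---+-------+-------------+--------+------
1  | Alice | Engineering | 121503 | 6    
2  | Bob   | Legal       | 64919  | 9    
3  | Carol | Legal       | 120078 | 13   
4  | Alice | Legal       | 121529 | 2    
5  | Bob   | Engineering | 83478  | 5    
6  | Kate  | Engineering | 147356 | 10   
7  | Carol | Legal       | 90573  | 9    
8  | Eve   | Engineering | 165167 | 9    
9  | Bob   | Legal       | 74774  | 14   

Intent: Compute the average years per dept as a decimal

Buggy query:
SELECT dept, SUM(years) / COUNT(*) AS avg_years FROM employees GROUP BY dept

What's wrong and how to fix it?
Bug: SUM(years) and COUNT(*) are both integers; the division truncates the fractional part

Fix: Multiply by 1.0 (or CAST to REAL) to force floating-point division

Corrected query:
SELECT dept, SUM(years) * 1.0 / COUNT(*) AS avg_years FROM employees GROUP BY dept

Result:
dept        | avg_years
------------+----------
Engineering | 7.5      
Legal       | 9.4      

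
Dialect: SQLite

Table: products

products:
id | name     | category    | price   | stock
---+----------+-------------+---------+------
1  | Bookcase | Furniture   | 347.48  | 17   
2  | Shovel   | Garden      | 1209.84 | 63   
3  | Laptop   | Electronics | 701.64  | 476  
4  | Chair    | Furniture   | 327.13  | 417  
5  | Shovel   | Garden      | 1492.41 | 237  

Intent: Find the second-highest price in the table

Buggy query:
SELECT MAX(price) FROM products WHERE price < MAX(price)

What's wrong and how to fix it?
Bug: The inner MAX is an aggregate inside WHERE, which is not allowed

Fix: Put the inner MAX in a scalar subquery

Corrected query:
SELECT MAX(price) FROM products WHERE price < (SELECT MAX(price) FROM products)

Result:
MAX(price)
----------
1209.84   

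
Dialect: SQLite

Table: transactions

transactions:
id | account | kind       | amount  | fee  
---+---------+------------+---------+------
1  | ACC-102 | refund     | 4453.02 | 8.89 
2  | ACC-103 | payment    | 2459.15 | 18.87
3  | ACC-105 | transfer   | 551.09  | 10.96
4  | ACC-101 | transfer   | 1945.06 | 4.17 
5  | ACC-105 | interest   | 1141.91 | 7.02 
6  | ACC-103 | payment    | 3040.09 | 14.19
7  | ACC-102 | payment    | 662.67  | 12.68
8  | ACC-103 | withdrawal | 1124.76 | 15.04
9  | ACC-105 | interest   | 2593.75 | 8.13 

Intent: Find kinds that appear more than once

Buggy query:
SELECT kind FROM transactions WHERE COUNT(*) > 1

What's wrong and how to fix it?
Bug: WHERE can't reference COUNT(*); aggregates are computed after WHERE

Fix: Group first, then use HAVING for the count condition

Corrected query:
SELECT kind FROM transactions GROUP BY kind HAVING COUNT(*) > 1

Result:
kind    
--------
interest
payment 
transfer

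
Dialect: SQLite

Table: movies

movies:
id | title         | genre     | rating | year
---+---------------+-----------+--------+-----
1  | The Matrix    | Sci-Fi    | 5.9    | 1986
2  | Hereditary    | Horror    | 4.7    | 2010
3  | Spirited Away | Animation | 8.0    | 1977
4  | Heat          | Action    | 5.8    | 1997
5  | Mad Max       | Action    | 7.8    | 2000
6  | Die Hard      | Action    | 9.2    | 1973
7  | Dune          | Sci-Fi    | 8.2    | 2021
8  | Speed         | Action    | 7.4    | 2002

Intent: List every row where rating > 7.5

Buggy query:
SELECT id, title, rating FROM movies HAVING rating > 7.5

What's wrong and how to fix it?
Bug: HAVING filters the output of aggregation, but this query has no GROUP BY and no aggregate functions, so SQLite rejects it (HAVING clause on a non-aggregate query); the condition here is per row

Fix: Replace HAVING with WHERE since the condition applies to individual rows

Corrected query:
SELECT id, title, rating FROM movies WHERE rating > 7.5

Result:
id | title         | rating
---+---------------+-------
3  | Spirited Away | 8     
5  | Mad Max       | 7.8   
6  | Die Hard      | 9.2   
7  | Dune          | 8.2   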